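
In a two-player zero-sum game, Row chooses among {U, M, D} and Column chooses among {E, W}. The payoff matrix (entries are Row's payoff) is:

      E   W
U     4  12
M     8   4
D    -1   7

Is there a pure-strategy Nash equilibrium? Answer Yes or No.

No

Row minima: U → 4, M → 4, D → -1; maximin = 4.
Column maxima: E → 8, W → 12; minimax = 8.
4 ≠ 8, so no pure-strategy equilibrium exists.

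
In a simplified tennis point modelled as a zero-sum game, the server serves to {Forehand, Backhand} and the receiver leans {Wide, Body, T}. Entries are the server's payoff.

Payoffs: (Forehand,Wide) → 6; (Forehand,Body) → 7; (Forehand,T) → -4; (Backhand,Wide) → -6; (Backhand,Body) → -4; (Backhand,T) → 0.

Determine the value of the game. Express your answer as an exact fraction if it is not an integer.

Row minima: Forehand → -4, Backhand → -6; maximin = -4.
Column maxima: Wide → 6, Body → 7, T → 0; minimax = 0.
-4 ≠ 0, so there is no saddle point; optimal play is mixed.
Body is strictly dominated by Wide (it gives the server strictly more in every row), so the receiver never plays it.
On the remaining 2×2 (Forehand, Backhand vs Wide, T):
Let the server play Forehand with probability p. Expected payoff against Wide: 6p + (-6)(1−p) = 12p − 6; against T: (-4)p + 0(1−p) = −4p.
Setting these equal: 12p − 6 = −4p ⇒ 16p = 6 ⇒ p = 3/8, and the value is (12)·(3/8) − 6 = -3/2.
For the receiver: with q = P(Wide), equating Forehand's and Backhand's payoffs gives 10q − 4 = −6q ⇒ q = 1/4.

-3/2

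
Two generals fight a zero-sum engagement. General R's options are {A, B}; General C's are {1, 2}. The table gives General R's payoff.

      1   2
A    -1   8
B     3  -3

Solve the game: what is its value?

Row minima: A → -1, B → -3; maximin = -1.
Column maxima: 1 → 3, 2 → 8; minimax = 3.
-1 ≠ 3, so there is no saddle point; optimal play is mixed.
Let General R play A with probability p. Expected payoff against 1: (-1)p + 3(1−p) = −4p + 3; against 2: 8p + (-3)(1−p) = 11p − 3.
Setting these equal: −4p + 3 = 11p − 3 ⇒ −15p = -6 ⇒ p = 2/5, and the value is (-4)·(2/5) + 3 = 7/5.
For General C: with q = P(1), equating A's and B's payoffs gives −9q + 8 = 6q − 3 ⇒ q = 11/15.

7/5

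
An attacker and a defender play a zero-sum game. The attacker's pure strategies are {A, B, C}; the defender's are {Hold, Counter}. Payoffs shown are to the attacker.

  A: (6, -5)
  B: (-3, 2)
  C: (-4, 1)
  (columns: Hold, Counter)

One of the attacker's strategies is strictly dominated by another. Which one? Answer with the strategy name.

B gives a strictly higher payoff than C against every column: -3 > -4, 2 > 1.
So C is strictly dominated and the attacker never plays it.

C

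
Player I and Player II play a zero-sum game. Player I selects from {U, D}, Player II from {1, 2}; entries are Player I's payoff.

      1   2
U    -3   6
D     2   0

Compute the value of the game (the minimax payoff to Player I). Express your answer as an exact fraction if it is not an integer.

Row minima: U → -3, D → 0; maximin = 0.
Column maxima: 1 → 2, 2 → 6; minimax = 2.
0 ≠ 2, so there is no saddle point; optimal play is mixed.
Let Player I play U with probability p. Expected payoff against 1: (-3)p + 2(1−p) = −5p + 2; against 2: 6p + 0(1−p) = 6p.
Setting these equal: −5p + 2 = 6p ⇒ −11p = -2 ⇒ p = 2/11, and the value is (-5)·(2/11) + 2 = 12/11.
For Player II: with q = P(1), equating U's and D's payoffs gives −9q + 6 = 2q ⇒ q = 6/11.

12/11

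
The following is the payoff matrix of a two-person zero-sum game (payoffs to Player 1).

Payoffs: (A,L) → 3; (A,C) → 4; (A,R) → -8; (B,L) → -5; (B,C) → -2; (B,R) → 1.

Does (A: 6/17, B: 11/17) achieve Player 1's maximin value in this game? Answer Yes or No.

Yes

Against L this mix gives (6/17)·3 + (11/17)·(-5) = -37/17.
Against C this mix gives (6/17)·4 + (11/17)·(-2) = 2/17.
Against R this mix gives (6/17)·(-8) + (11/17)·1 = -37/17.
All of Player 2's active replies (L, R) yield -37/17, and no column does worse for Player 1. The mix makes Player 2 indifferent and guarantees -37/17, so it is optimal.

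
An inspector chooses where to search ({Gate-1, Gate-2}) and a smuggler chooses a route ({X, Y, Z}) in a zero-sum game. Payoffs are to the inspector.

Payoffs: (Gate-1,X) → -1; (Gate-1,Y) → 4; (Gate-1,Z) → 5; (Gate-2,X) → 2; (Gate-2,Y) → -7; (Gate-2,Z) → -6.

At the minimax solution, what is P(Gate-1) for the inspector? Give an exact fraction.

9/14

Row minima: Gate-1 → -1, Gate-2 → -7; maximin = -1.
Column maxima: X → 2, Y → 4, Z → 5; minimax = 2.
-1 ≠ 2, so there is no saddle point; optimal play is mixed.
Z is strictly dominated by Y (it gives the inspector strictly more in every row), so the smuggler never plays it.
On the remaining 2×2 (Gate-1, Gate-2 vs X, Y):
Let the inspector play Gate-1 with probability p. Expected payoff against X: (-1)p + 2(1−p) = −3p + 2; against Y: 4p + (-7)(1−p) = 11p − 7.
Setting these equal: −3p + 2 = 11p − 7 ⇒ −14p = -9 ⇒ p = 9/14, and the value is (-3)·(9/14) + 2 = 1/14.
For the smuggler: with q = P(X), equating Gate-1's and Gate-2's payoffs gives −5q + 4 = 9q − 7 ⇒ q = 11/14.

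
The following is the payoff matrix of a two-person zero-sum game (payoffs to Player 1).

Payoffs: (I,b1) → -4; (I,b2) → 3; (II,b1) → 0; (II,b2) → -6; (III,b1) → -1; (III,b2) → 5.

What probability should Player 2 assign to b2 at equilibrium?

Row minima: I → -4, II → -6, III → -1; maximin = -1.
Column maxima: b1 → 0, b2 → 5; minimax = 0.
-1 ≠ 0, so there is no saddle point; optimal play is mixed.
I is strictly dominated by III, so Player 1 never plays it.
On the remaining 2×2 (II, III vs b1, b2):
Let Player 1 play II with probability p. Expected payoff against b1: 0p + (-1)(1−p) = p − 1; against b2: (-6)p + 5(1−p) = −11p + 5.
Setting these equal: p − 1 = −11p + 5 ⇒ 12p = 6 ⇒ p = 1/2, and the value is (1)·(1/2) − 1 = -1/2.
For Player 2: with q = P(b1), equating II's and III's payoffs gives 6q − 6 = −6q + 5 ⇒ q = 11/12.

1/12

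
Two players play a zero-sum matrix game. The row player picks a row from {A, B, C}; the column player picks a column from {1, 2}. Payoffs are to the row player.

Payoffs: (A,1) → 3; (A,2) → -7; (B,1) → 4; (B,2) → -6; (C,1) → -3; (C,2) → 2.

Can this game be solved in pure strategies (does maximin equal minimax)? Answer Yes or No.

Row minima: A → -7, B → -6, C → -3; maximin = -3.
Column maxima: 1 → 4, 2 → 2; minimax = 2.
-3 ≠ 2, so no pure-strategy equilibrium exists.

No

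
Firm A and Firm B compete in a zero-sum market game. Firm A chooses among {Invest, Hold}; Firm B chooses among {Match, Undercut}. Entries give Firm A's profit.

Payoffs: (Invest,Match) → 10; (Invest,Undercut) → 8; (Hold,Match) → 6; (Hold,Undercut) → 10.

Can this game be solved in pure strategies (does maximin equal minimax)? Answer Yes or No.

No

Row minima: Invest → 8, Hold → 6; maximin = 8.
Column maxima: Match → 10, Undercut → 10; minimax = 10.
8 ≠ 10, so no pure-strategy equilibrium exists.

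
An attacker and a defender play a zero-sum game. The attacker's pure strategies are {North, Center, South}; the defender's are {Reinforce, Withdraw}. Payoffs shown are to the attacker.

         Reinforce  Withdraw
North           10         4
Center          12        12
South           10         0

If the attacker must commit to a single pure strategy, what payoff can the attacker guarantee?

12

Row minima: North → 4, Center → 12, South → 0.
The best of these is 12.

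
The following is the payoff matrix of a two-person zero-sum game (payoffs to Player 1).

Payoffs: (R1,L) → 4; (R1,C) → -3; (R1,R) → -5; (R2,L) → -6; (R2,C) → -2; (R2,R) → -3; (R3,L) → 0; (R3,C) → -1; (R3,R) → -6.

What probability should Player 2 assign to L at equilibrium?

Row minima: R1 → -5, R2 → -6, R3 → -6; maximin = -5.
Column maxima: L → 4, C → -1, R → -3; minimax = -3.
-5 ≠ -3, so there is no saddle point; optimal play is mixed.
C is strictly dominated by R (it gives Player 1 strictly more in every row), so Player 2 never plays it.
With C eliminated, R3 is strictly dominated by R1 (R1 gives Player 1 strictly more in every remaining column), so Player 1 never plays it.
On the remaining 2×2 (R1, R2 vs L, R):
Let Player 1 play R1 with probability p. Expected payoff against L: 4p + (-6)(1−p) = 10p − 6; against R: (-5)p + (-3)(1−p) = −2p − 3.
Setting these equal: 10p − 6 = −2p − 3 ⇒ 12p = 3 ⇒ p = 1/4, and the value is (10)·(1/4) − 6 = -7/2.
For Player 2: with q = P(L), equating R1's and R2's payoffs gives 9q − 5 = −3q − 3 ⇒ q = 1/6.

1/6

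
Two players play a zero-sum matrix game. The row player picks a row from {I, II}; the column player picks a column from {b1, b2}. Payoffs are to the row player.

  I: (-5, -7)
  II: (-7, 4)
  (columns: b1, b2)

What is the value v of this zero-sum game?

-69/13

Row minima: I → -7, II → -7; maximin = -7.
Column maxima: b1 → -5, b2 → 4; minimax = -5.
-7 ≠ -5, so there is no saddle point; optimal play is mixed.
Let the row player play I with probability p. Expected payoff against b1: (-5)p + (-7)(1−p) = 2p − 7; against b2: (-7)p + 4(1−p) = −11p + 4.
Setting these equal: 2p − 7 = −11p + 4 ⇒ 13p = 11 ⇒ p = 11/13, and the value is (2)·(11/13) − 7 = -69/13.
For the column player: with q = P(b1), equating I's and II's payoffs gives 2q − 7 = −11q + 4 ⇒ q = 11/13.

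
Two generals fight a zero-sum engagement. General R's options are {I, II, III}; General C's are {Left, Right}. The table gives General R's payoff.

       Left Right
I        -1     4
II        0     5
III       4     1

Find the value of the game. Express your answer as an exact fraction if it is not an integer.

Row minima: I → -1, II → 0, III → 1; maximin = 1.
Column maxima: Left → 4, Right → 5; minimax = 4.
1 ≠ 4, so there is no saddle point; optimal play is mixed.
I is strictly dominated by II, so General R never plays it.
On the remaining 2×2 (II, III vs Left, Right):
Let General R play II with probability p. Expected payoff against Left: 0p + 4(1−p) = −4p + 4; against Right: 5p + 1(1−p) = 4p + 1.
Setting these equal: −4p + 4 = 4p + 1 ⇒ −8p = -3 ⇒ p = 3/8, and the value is (-4)·(3/8) + 4 = 5/2.
For General C: with q = P(Left), equating II's and III's payoffs gives −5q + 5 = 3q + 1 ⇒ q = 1/2.

5/2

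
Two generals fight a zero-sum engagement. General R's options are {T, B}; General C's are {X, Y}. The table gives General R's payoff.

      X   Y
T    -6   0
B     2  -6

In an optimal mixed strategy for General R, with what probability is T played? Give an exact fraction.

Row minima: T → -6, B → -6; maximin = -6.
Column maxima: X → 2, Y → 0; minimax = 0.
-6 ≠ 0, so there is no saddle point; optimal play is mixed.
Let General R play T with probability p. Expected payoff against X: (-6)p + 2(1−p) = −8p + 2; against Y: 0p + (-6)(1−p) = 6p − 6.
Setting these equal: −8p + 2 = 6p − 6 ⇒ −14p = -8 ⇒ p = 4/7, and the value is (-8)·(4/7) + 2 = -18/7.
For General C: with q = P(X), equating T's and B's payoffs gives −6q = 8q − 6 ⇒ q = 3/7.

4/7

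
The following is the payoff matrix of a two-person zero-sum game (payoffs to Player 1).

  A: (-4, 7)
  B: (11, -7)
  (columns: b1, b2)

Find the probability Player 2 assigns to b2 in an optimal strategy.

Row minima: A → -4, B → -7; maximin = -4.
Column maxima: b1 → 11, b2 → 7; minimax = 7.
-4 ≠ 7, so there is no saddle point; optimal play is mixed.
Let Player 1 play A with probability p. Expected payoff against b1: (-4)p + 11(1−p) = −15p + 11; against b2: 7p + (-7)(1−p) = 14p − 7.
Setting these equal: −15p + 11 = 14p − 7 ⇒ −29p = -18 ⇒ p = 18/29, and the value is (-15)·(18/29) + 11 = 49/29.
For Player 2: with q = P(b1), equating A's and B's payoffs gives −11q + 7 = 18q − 7 ⇒ q = 14/29.

15/29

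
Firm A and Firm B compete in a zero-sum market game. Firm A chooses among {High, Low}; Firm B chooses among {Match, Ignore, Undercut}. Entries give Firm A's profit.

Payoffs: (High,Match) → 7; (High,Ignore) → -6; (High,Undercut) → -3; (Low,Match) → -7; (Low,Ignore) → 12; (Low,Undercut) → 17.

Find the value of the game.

Row minima: High → -6, Low → -7; maximin = -6.
Column maxima: Match → 7, Ignore → 12, Undercut → 17; minimax = 7.
-6 ≠ 7, so there is no saddle point; optimal play is mixed.
Undercut is strictly dominated by Ignore (it gives Firm A strictly more in every row), so Firm B never plays it.
On the remaining 2×2 (High, Low vs Match, Ignore):
Let Firm A play High with probability p. Expected payoff against Match: 7p + (-7)(1−p) = 14p − 7; against Ignore: (-6)p + 12(1−p) = −18p + 12.
Setting these equal: 14p − 7 = −18p + 12 ⇒ 32p = 19 ⇒ p = 19/32, and the value is (14)·(19/32) − 7 = 21/16.
For Firm B: with q = P(Match), equating High's and Low's payoffs gives 13q − 6 = −19q + 12 ⇒ q = 9/16.

21/16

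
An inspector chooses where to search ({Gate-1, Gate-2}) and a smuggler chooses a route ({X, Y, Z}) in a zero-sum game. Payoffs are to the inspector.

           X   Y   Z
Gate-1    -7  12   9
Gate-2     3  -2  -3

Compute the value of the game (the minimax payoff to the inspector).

3/11

Row minima: Gate-1 → -7, Gate-2 → -3; maximin = -3.
Column maxima: X → 3, Y → 12, Z → 9; minimax = 3.
-3 ≠ 3, so there is no saddle point; optimal play is mixed.
Y is strictly dominated by Z (it gives the inspector strictly more in every row), so the smuggler never plays it.
On the remaining 2×2 (Gate-1, Gate-2 vs X, Z):
Let the inspector play Gate-1 with probability p. Expected payoff against X: (-7)p + 3(1−p) = −10p + 3; against Z: 9p + (-3)(1−p) = 12p − 3.
Setting these equal: −10p + 3 = 12p − 3 ⇒ −22p = -6 ⇒ p = 3/11, and the value is (-10)·(3/11) + 3 = 3/11.
For the smuggler: with q = P(X), equating Gate-1's and Gate-2's payoffs gives −16q + 9 = 6q − 3 ⇒ q = 6/11.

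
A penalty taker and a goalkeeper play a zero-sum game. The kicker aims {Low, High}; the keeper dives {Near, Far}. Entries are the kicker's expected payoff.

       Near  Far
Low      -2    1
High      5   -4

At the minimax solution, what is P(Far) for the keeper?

Row minima: Low → -2, High → -4; maximin = -2.
Column maxima: Near → 5, Far → 1; minimax = 1.
-2 ≠ 1, so there is no saddle point; optimal play is mixed.
Let the kicker play Low with probability p. Expected payoff against Near: (-2)p + 5(1−p) = −7p + 5; against Far: 1p + (-4)(1−p) = 5p − 4.
Setting these equal: −7p + 5 = 5p − 4 ⇒ −12p = -9 ⇒ p = 3/4, and the value is (-7)·(3/4) + 5 = -1/4.
For the keeper: with q = P(Near), equating Low's and High's payoffs gives −3q + 1 = 9q − 4 ⇒ q = 5/12.

7/12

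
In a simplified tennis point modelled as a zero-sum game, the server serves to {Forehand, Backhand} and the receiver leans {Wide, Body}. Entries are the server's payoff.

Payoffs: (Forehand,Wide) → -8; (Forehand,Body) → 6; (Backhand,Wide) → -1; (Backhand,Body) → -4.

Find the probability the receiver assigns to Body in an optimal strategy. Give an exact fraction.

Row minima: Forehand → -8, Backhand → -4; maximin = -4.
Column maxima: Wide → -1, Body → 6; minimax = -1.
-4 ≠ -1, so there is no saddle point; optimal play is mixed.
Let the server play Forehand with probability p. Expected payoff against Wide: (-8)p + (-1)(1−p) = −7p − 1; against Body: 6p + (-4)(1−p) = 10p − 4.
Setting these equal: −7p − 1 = 10p − 4 ⇒ −17p = -3 ⇒ p = 3/17, and the value is (-7)·(3/17) − 1 = -38/17.
For the receiver: with q = P(Wide), equating Forehand's and Backhand's payoffs gives −14q + 6 = 3q − 4 ⇒ q = 10/17.

7/17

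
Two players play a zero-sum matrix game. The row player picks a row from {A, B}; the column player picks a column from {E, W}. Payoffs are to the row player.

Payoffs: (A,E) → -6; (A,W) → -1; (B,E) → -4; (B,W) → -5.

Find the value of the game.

-13/3

Row minima: A → -6, B → -5; maximin = -5.
Column maxima: E → -4, W → -1; minimax = -4.
-5 ≠ -4, so there is no saddle point; optimal play is mixed.
Let the row player play A with probability p. Expected payoff against E: (-6)p + (-4)(1−p) = −2p − 4; against W: (-1)p + (-5)(1−p) = 4p − 5.
Setting these equal: −2p − 4 = 4p − 5 ⇒ −6p = -1 ⇒ p = 1/6, and the value is (-2)·(1/6) − 4 = -13/3.
For the column player: with q = P(E), equating A's and B's payoffs gives −5q − 1 = q − 5 ⇒ q = 2/3.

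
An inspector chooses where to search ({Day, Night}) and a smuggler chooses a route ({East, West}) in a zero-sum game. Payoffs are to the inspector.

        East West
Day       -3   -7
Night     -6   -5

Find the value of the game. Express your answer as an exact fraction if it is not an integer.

-27/5

Row minima: Day → -7, Night → -6; maximin = -6.
Column maxima: East → -3, West → -5; minimax = -5.
-6 ≠ -5, so there is no saddle point; optimal play is mixed.
Let the inspector play Day with probability p. Expected payoff against East: (-3)p + (-6)(1−p) = 3p − 6; against West: (-7)p + (-5)(1−p) = −2p − 5.
Setting these equal: 3p − 6 = −2p − 5 ⇒ 5p = 1 ⇒ p = 1/5, and the value is (3)·(1/5) − 6 = -27/5.
For the smuggler: with q = P(East), equating Day's and Night's payoffs gives 4q − 7 = −q − 5 ⇒ q = 2/5.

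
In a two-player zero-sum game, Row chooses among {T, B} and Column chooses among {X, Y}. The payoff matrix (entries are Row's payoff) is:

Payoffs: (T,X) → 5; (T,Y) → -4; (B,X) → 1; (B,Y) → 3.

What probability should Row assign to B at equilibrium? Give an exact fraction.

Row minima: T → -4, B → 1; maximin = 1.
Column maxima: X → 5, Y → 3; minimax = 3.
1 ≠ 3, so there is no saddle point; optimal play is mixed.
Let Row play T with probability p. Expected payoff against X: 5p + 1(1−p) = 4p + 1; against Y: (-4)p + 3(1−p) = −7p + 3.
Setting these equal: 4p + 1 = −7p + 3 ⇒ 11p = 2 ⇒ p = 2/11, and the value is (4)·(2/11) + 1 = 19/11.
For Column: with q = P(X), equating T's and B's payoffs gives 9q − 4 = −2q + 3 ⇒ q = 7/11.

9/11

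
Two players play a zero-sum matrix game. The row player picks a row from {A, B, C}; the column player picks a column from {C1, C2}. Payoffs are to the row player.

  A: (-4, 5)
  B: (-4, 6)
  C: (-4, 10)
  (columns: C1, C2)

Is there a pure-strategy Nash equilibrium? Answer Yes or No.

Row minima: A → -4, B → -4, C → -4; maximin = -4.
Column maxima: C1 → -4, C2 → 10; minimax = -4.
maximin = minimax = -4, so a saddle point exists.

Yes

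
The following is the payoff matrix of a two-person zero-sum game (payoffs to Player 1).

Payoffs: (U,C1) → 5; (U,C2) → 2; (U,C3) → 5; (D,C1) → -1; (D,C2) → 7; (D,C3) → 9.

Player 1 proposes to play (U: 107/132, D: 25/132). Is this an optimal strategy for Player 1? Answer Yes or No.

No

Against C1 this mix gives (107/132)·5 + (25/132)·(-1) = 85/22.
Against C2 this mix gives (107/132)·2 + (25/132)·7 = 389/132.
Against C3 this mix gives (107/132)·5 + (25/132)·9 = 190/33.
Player 2 will play C2, holding Player 1 to 389/132. Shifting weight toward the row that does better against C2 would raise this floor (the equalizing mix achieves 37/11 against both C2 and C1), so the proposed strategy is not optimal.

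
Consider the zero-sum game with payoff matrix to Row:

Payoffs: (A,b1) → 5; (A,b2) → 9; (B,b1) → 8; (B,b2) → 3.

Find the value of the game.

Row minima: A → 5, B → 3; maximin = 5.
Column maxima: b1 → 8, b2 → 9; minimax = 8.
5 ≠ 8, so there is no saddle point; optimal play is mixed.
Let Row play A with probability p. Expected payoff against b1: 5p + 8(1−p) = −3p + 8; against b2: 9p + 3(1−p) = 6p + 3.
Setting these equal: −3p + 8 = 6p + 3 ⇒ −9p = -5 ⇒ p = 5/9, and the value is (-3)·(5/9) + 8 = 19/3.
For Column: with q = P(b1), equating A's and B's payoffs gives −4q + 9 = 5q + 3 ⇒ q = 2/3.

19/3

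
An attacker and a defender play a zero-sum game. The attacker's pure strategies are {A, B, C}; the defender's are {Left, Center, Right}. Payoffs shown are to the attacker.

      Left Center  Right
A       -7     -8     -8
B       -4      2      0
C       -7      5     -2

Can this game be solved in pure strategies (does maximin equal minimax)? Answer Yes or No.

Yes

Row minima: A → -8, B → -4, C → -7; maximin = -4.
Column maxima: Left → -4, Center → 5, Right → 0; minimax = -4.
maximin = minimax = -4, so a saddle point exists.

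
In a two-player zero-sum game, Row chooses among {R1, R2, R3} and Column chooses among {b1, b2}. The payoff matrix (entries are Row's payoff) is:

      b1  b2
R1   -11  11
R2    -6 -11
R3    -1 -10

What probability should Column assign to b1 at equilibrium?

21/31

Row minima: R1 → -11, R2 → -11, R3 → -10; maximin = -10.
Column maxima: b1 → -1, b2 → 11; minimax = -1.
-10 ≠ -1, so there is no saddle point; optimal play is mixed.
R2 is strictly dominated by R3, so Row never plays it.
On the remaining 2×2 (R1, R3 vs b1, b2):
Let Row play R1 with probability p. Expected payoff against b1: (-11)p + (-1)(1−p) = −10p − 1; against b2: 11p + (-10)(1−p) = 21p − 10.
Setting these equal: −10p − 1 = 21p − 10 ⇒ −31p = -9 ⇒ p = 9/31, and the value is (-10)·(9/31) − 1 = -121/31.
For Column: with q = P(b1), equating R1's and R3's payoffs gives −22q + 11 = 9q − 10 ⇒ q = 21/31.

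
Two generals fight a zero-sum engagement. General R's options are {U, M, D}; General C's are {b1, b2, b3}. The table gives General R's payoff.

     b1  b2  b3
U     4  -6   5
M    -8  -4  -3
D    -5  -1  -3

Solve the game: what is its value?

-17/7

Row minima: U → -6, M → -8, D → -5; maximin = -5.
Column maxima: b1 → 4, b2 → -1, b3 → 5; minimax = -1.
-5 ≠ -1, so there is no saddle point; optimal play is mixed.
b3 is strictly dominated by b1 (it gives General R strictly more in every row), so General C never plays it.
With b3 eliminated, M is strictly dominated by D (D gives General R strictly more in every remaining column), so General R never plays it.
On the remaining 2×2 (U, D vs b1, b2):
Let General R play U with probability p. Expected payoff against b1: 4p + (-5)(1−p) = 9p − 5; against b2: (-6)p + (-1)(1−p) = −5p − 1.
Setting these equal: 9p − 5 = −5p − 1 ⇒ 14p = 4 ⇒ p = 2/7, and the value is (9)·(2/7) − 5 = -17/7.
For General C: with q = P(b1), equating U's and D's payoffs gives 10q − 6 = −4q − 1 ⇒ q = 5/14.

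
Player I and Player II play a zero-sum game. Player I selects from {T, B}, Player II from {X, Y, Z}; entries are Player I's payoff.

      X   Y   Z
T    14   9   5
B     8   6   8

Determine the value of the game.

Row minima: T → 5, B → 6; maximin = 6.
Column maxima: X → 14, Y → 9, Z → 8; minimax = 8.
6 ≠ 8, so there is no saddle point; optimal play is mixed.
X is strictly dominated by Y (it gives Player I strictly more in every row), so Player II never plays it.
On the remaining 2×2 (T, B vs Y, Z):
Let Player I play T with probability p. Expected payoff against Y: 9p + 6(1−p) = 3p + 6; against Z: 5p + 8(1−p) = −3p + 8.
Setting these equal: 3p + 6 = −3p + 8 ⇒ 6p = 2 ⇒ p = 1/3, and the value is (3)·(1/3) + 6 = 7.
For Player II: with q = P(Y), equating T's and B's payoffs gives 4q + 5 = −2q + 8 ⇒ q = 1/2.

7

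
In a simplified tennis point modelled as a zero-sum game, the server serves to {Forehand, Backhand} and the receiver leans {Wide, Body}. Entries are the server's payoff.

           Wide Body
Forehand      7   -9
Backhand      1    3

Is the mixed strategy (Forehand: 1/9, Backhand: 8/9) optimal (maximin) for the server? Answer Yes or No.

Against Wide this mix gives (1/9)·7 + (8/9)·1 = 5/3.
Against Body this mix gives (1/9)·(-9) + (8/9)·3 = 5/3.
All of the receiver's active replies (Wide, Body) yield 5/3, and no column does worse for the server. The mix makes the receiver indifferent and guarantees 5/3, so it is optimal.

Yes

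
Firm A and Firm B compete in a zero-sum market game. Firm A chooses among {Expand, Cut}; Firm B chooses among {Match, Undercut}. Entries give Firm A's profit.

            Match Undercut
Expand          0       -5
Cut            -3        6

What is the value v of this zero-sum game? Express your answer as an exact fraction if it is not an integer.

-15/14

Row minima: Expand → -5, Cut → -3; maximin = -3.
Column maxima: Match → 0, Undercut → 6; minimax = 0.
-3 ≠ 0, so there is no saddle point; optimal play is mixed.
Let Firm A play Expand with probability p. Expected payoff against Match: 0p + (-3)(1−p) = 3p − 3; against Undercut: (-5)p + 6(1−p) = −11p + 6.
Setting these equal: 3p − 3 = −11p + 6 ⇒ 14p = 9 ⇒ p = 9/14, and the value is (3)·(9/14) − 3 = -15/14.
For Firm B: with q = P(Match), equating Expand's and Cut's payoffs gives 5q − 5 = −9q + 6 ⇒ q = 11/14.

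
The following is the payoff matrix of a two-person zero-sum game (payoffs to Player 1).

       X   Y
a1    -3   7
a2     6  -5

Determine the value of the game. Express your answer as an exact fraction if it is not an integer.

Row minima: a1 → -3, a2 → -5; maximin = -3.
Column maxima: X → 6, Y → 7; minimax = 6.
-3 ≠ 6, so there is no saddle point; optimal play is mixed.
Let Player 1 play a1 with probability p. Expected payoff against X: (-3)p + 6(1−p) = −9p + 6; against Y: 7p + (-5)(1−p) = 12p − 5.
Setting these equal: −9p + 6 = 12p − 5 ⇒ −21p = -11 ⇒ p = 11/21, and the value is (-9)·(11/21) + 6 = 9/7.
For Player 2: with q = P(X), equating a1's and a2's payoffs gives −10q + 7 = 11q − 5 ⇒ q = 4/7.

9/7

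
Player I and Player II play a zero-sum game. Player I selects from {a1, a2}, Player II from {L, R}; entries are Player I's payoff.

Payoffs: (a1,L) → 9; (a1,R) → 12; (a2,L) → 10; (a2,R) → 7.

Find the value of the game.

19/2

Row minima: a1 → 9, a2 → 7; maximin = 9.
Column maxima: L → 10, R → 12; minimax = 10.
9 ≠ 10, so there is no saddle point; optimal play is mixed.
Let Player I play a1 with probability p. Expected payoff against L: 9p + 10(1−p) = −p + 10; against R: 12p + 7(1−p) = 5p + 7.
Setting these equal: −p + 10 = 5p + 7 ⇒ −6p = -3 ⇒ p = 1/2, and the value is (-1)·(1/2) + 10 = 19/2.
For Player II: with q = P(L), equating a1's and a2's payoffs gives −3q + 12 = 3q + 7 ⇒ q = 5/6.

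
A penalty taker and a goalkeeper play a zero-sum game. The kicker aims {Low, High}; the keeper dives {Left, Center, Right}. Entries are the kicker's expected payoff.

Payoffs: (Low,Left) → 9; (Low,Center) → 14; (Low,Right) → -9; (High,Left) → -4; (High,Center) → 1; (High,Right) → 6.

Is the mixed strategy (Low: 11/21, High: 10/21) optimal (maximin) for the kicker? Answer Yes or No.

Against Left this mix gives (11/21)·9 + (10/21)·(-4) = 59/21.
Against Center this mix gives (11/21)·14 + (10/21)·1 = 164/21.
Against Right this mix gives (11/21)·(-9) + (10/21)·6 = -13/7.
The keeper will play Right, holding the kicker to -13/7. Shifting weight toward the row that does better against Right would raise this floor (the equalizing mix achieves 9/14 against both Right and Left), so the proposed strategy is not optimal.

No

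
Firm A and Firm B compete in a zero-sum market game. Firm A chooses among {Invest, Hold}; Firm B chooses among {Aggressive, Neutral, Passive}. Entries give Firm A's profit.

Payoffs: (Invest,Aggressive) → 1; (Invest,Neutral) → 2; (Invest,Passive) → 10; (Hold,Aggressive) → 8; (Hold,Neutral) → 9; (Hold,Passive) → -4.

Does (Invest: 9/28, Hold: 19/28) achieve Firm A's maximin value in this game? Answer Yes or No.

No

Against Aggressive this mix gives (9/28)·1 + (19/28)·8 = 23/4.
Against Neutral this mix gives (9/28)·2 + (19/28)·9 = 27/4.
Against Passive this mix gives (9/28)·10 + (19/28)·(-4) = 1/2.
Firm B will play Passive, holding Firm A to 1/2. Shifting weight toward the row that does better against Passive would raise this floor (the equalizing mix achieves 4 against both Passive and Aggressive), so the proposed strategy is not optimal.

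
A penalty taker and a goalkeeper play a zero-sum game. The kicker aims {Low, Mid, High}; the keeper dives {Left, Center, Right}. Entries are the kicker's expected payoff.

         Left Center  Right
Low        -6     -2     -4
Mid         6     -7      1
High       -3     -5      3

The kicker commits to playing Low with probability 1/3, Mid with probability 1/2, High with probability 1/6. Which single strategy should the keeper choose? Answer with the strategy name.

If the keeper plays Left, the kicker's expected payoff is (1/3)·(-6) + (1/2)·6 + (1/6)·(-3) = 1/2.
If the keeper plays Center, the kicker's expected payoff is (1/3)·(-2) + (1/2)·(-7) + (1/6)·(-5) = -5.
If the keeper plays Right, the kicker's expected payoff is (1/3)·(-4) + (1/2)·1 + (1/6)·3 = -1/3.
The keeper minimizes the kicker's payoff; the smallest is -5, so the best response is Center.

Center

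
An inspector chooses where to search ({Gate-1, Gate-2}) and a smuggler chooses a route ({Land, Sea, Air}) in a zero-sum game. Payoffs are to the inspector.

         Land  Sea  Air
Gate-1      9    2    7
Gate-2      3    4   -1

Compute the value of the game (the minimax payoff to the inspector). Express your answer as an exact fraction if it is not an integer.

3

Row minima: Gate-1 → 2, Gate-2 → -1; maximin = 2.
Column maxima: Land → 9, Sea → 4, Air → 7; minimax = 4.
2 ≠ 4, so there is no saddle point; optimal play is mixed.
Land is strictly dominated by Air (it gives the inspector strictly more in every row), so the smuggler never plays it.
On the remaining 2×2 (Gate-1, Gate-2 vs Sea, Air):
Let the inspector play Gate-1 with probability p. Expected payoff against Sea: 2p + 4(1−p) = −2p + 4; against Air: 7p + (-1)(1−p) = 8p − 1.
Setting these equal: −2p + 4 = 8p − 1 ⇒ −10p = -5 ⇒ p = 1/2, and the value is (-2)·(1/2) + 4 = 3.
For the smuggler: with q = P(Sea), equating Gate-1's and Gate-2's payoffs gives −5q + 7 = 5q − 1 ⇒ q = 4/5.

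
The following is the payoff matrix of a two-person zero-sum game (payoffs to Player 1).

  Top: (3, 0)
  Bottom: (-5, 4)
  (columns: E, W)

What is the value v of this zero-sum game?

Row minima: Top → 0, Bottom → -5; maximin = 0.
Column maxima: E → 3, W → 4; minimax = 3.
0 ≠ 3, so there is no saddle point; optimal play is mixed.
Let Player 1 play Top with probability p. Expected payoff against E: 3p + (-5)(1−p) = 8p − 5; against W: 0p + 4(1−p) = −4p + 4.
Setting these equal: 8p − 5 = −4p + 4 ⇒ 12p = 9 ⇒ p = 3/4, and the value is (8)·(3/4) − 5 = 1.
For Player 2: with q = P(E), equating Top's and Bottom's payoffs gives 3q = −9q + 4 ⇒ q = 1/3.

1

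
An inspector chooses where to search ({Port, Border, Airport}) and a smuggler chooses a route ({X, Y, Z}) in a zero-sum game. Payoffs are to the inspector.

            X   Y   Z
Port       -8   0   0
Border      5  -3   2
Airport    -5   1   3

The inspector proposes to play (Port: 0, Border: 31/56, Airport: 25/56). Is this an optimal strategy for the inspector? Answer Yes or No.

Against X this mix gives (31/56)·5 + (25/56)·(-5) = 15/28.
Against Y this mix gives (31/56)·(-3) + (25/56)·1 = -17/14.
Against Z this mix gives (31/56)·2 + (25/56)·3 = 137/56.
The smuggler will play Y, holding the inspector to -17/14. Shifting weight toward the row that does better against Y would raise this floor (the equalizing mix achieves -5/7 against both Y and X), so the proposed strategy is not optimal.

No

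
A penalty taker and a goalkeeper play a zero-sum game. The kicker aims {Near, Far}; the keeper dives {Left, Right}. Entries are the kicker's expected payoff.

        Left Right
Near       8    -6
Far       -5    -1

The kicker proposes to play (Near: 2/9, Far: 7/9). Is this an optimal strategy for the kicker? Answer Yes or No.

Against Left this mix gives (2/9)·8 + (7/9)·(-5) = -19/9.
Against Right this mix gives (2/9)·(-6) + (7/9)·(-1) = -19/9.
All of the keeper's active replies (Left, Right) yield -19/9, and no column does worse for the kicker. The mix makes the keeper indifferent and guarantees -19/9, so it is optimal.

Yes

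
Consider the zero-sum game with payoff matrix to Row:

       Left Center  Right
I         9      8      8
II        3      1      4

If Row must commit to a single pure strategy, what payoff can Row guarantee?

Row minima: I → 8, II → 1.
The best of these is 8.

8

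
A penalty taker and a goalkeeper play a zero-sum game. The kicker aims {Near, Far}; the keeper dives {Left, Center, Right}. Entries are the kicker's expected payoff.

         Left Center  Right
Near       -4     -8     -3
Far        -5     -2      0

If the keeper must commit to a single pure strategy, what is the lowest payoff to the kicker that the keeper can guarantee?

Column maxima: Left → -4, Center → -2, Right → 0.
The smallest of these is -4.

-4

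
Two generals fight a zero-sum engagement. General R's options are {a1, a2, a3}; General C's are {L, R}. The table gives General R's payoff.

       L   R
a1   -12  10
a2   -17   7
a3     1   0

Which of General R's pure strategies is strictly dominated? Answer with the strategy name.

a1 gives a strictly higher payoff than a2 against every column: -12 > -17, 10 > 7.
So a2 is strictly dominated and General R never plays it.

a2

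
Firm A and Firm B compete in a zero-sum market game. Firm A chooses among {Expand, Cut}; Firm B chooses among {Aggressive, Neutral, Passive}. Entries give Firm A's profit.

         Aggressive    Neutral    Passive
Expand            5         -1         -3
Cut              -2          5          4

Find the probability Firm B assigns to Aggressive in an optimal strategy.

Row minima: Expand → -3, Cut → -2; maximin = -2.
Column maxima: Aggressive → 5, Neutral → 5, Passive → 4; minimax = 4.
-2 ≠ 4, so there is no saddle point; optimal play is mixed.
Neutral is strictly dominated by Passive (it gives Firm A strictly more in every row), so Firm B never plays it.
On the remaining 2×2 (Expand, Cut vs Aggressive, Passive):
Let Firm A play Expand with probability p. Expected payoff against Aggressive: 5p + (-2)(1−p) = 7p − 2; against Passive: (-3)p + 4(1−p) = −7p + 4.
Setting these equal: 7p − 2 = −7p + 4 ⇒ 14p = 6 ⇒ p = 3/7, and the value is (7)·(3/7) − 2 = 1.
For Firm B: with q = P(Aggressive), equating Expand's and Cut's payoffs gives 8q − 3 = −6q + 4 ⇒ q = 1/2.

1/2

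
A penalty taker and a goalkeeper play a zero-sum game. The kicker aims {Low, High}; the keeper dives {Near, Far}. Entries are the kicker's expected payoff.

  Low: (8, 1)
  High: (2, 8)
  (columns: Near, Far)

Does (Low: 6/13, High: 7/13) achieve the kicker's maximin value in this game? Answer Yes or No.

Against Near this mix gives (6/13)·8 + (7/13)·2 = 62/13.
Against Far this mix gives (6/13)·1 + (7/13)·8 = 62/13.
All of the keeper's active replies (Near, Far) yield 62/13, and no column does worse for the kicker. The mix makes the keeper indifferent and guarantees 62/13, so it is optimal.

Yes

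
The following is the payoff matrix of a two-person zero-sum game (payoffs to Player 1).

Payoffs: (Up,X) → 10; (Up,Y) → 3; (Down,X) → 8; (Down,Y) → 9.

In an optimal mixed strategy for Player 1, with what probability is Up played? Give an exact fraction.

1/8

Row minima: Up → 3, Down → 8; maximin = 8.
Column maxima: X → 10, Y → 9; minimax = 9.
8 ≠ 9, so there is no saddle point; optimal play is mixed.
Let Player 1 play Up with probability p. Expected payoff against X: 10p + 8(1−p) = 2p + 8; against Y: 3p + 9(1−p) = −6p + 9.
Setting these equal: 2p + 8 = −6p + 9 ⇒ 8p = 1 ⇒ p = 1/8, and the value is (2)·(1/8) + 8 = 33/4.
For Player 2: with q = P(X), equating Up's and Down's payoffs gives 7q + 3 = −q + 9 ⇒ q = 3/4.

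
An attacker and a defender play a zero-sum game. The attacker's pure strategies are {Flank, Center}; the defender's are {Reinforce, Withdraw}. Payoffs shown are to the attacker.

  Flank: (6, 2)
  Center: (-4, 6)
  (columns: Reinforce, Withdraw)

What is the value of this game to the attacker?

Row minima: Flank → 2, Center → -4; maximin = 2.
Column maxima: Reinforce → 6, Withdraw → 6; minimax = 6.
2 ≠ 6, so there is no saddle point; optimal play is mixed.
Let the attacker play Flank with probability p. Expected payoff against Reinforce: 6p + (-4)(1−p) = 10p − 4; against Withdraw: 2p + 6(1−p) = −4p + 6.
Setting these equal: 10p − 4 = −4p + 6 ⇒ 14p = 10 ⇒ p = 5/7, and the value is (10)·(5/7) − 4 = 22/7.
For the defender: with q = P(Reinforce), equating Flank's and Center's payoffs gives 4q + 2 = −10q + 6 ⇒ q = 2/7.

22/7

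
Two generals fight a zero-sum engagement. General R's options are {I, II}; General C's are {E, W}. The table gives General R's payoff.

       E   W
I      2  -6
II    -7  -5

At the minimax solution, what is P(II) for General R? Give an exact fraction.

4/5

Row minima: I → -6, II → -7; maximin = -6.
Column maxima: E → 2, W → -5; minimax = -5.
-6 ≠ -5, so there is no saddle point; optimal play is mixed.
Let General R play I with probability p. Expected payoff against E: 2p + (-7)(1−p) = 9p − 7; against W: (-6)p + (-5)(1−p) = −p − 5.
Setting these equal: 9p − 7 = −p − 5 ⇒ 10p = 2 ⇒ p = 1/5, and the value is (9)·(1/5) − 7 = -26/5.
For General C: with q = P(E), equating I's and II's payoffs gives 8q − 6 = −2q − 5 ⇒ q = 1/10.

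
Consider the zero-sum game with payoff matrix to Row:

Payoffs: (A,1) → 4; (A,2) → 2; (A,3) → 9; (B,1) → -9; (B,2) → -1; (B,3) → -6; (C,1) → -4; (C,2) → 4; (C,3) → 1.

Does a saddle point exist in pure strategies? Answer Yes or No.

Row minima: A → 2, B → -9, C → -4; maximin = 2.
Column maxima: 1 → 4, 2 → 4, 3 → 9; minimax = 4.
2 ≠ 4, so no pure-strategy equilibrium exists.

No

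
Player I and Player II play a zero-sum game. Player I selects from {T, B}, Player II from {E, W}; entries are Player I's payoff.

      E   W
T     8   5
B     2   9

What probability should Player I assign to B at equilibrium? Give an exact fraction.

3/10

Row minima: T → 5, B → 2; maximin = 5.
Column maxima: E → 8, W → 9; minimax = 8.
5 ≠ 8, so there is no saddle point; optimal play is mixed.
Let Player I play T with probability p. Expected payoff against E: 8p + 2(1−p) = 6p + 2; against W: 5p + 9(1−p) = −4p + 9.
Setting these equal: 6p + 2 = −4p + 9 ⇒ 10p = 7 ⇒ p = 7/10, and the value is (6)·(7/10) + 2 = 31/5.
For Player II: with q = P(E), equating T's and B's payoffs gives 3q + 5 = −7q + 9 ⇒ q = 2/5.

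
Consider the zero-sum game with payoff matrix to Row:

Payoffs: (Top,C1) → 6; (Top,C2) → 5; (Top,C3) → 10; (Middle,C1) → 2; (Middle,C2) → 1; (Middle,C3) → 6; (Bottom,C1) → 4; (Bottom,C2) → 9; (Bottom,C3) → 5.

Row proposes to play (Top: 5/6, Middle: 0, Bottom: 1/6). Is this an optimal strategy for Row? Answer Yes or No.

Yes

Against C1 this mix gives (5/6)·6 + (1/6)·4 = 17/3.
Against C2 this mix gives (5/6)·5 + (1/6)·9 = 17/3.
Against C3 this mix gives (5/6)·10 + (1/6)·5 = 55/6.
All of Column's active replies (C1, C2) yield 17/3, and no column does worse for Row. The mix makes Column indifferent and guarantees 17/3, so it is optimal.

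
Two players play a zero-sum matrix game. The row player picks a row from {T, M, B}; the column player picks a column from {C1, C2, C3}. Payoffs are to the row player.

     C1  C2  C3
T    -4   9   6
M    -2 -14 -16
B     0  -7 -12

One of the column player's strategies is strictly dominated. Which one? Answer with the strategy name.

C2

C3 holds the row player's payoff strictly below C2 in every row: 6 < 9, -16 < -14, -12 < -7.
So C2 is strictly dominated for the column player.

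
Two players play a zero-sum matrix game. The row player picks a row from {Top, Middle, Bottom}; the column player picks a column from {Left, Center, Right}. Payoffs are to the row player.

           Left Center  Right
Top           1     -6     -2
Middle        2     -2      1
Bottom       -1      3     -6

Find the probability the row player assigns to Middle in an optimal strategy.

3/4

Row minima: Top → -6, Middle → -2, Bottom → -6; maximin = -2.
Column maxima: Left → 2, Center → 3, Right → 1; minimax = 1.
-2 ≠ 1, so there is no saddle point; optimal play is mixed.
Top is strictly dominated by Middle, so the row player never plays it.
Left is strictly dominated by Right (it gives the row player strictly more in every row), so the column player never plays it.
On the remaining 2×2 (Middle, Bottom vs Center, Right):
Let the row player play Middle with probability p. Expected payoff against Center: (-2)p + 3(1−p) = −5p + 3; against Right: 1p + (-6)(1−p) = 7p − 6.
Setting these equal: −5p + 3 = 7p − 6 ⇒ −12p = -9 ⇒ p = 3/4, and the value is (-5)·(3/4) + 3 = -3/4.
For the column player: with q = P(Center), equating Middle's and Bottom's payoffs gives −3q + 1 = 9q − 6 ⇒ q = 7/12.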